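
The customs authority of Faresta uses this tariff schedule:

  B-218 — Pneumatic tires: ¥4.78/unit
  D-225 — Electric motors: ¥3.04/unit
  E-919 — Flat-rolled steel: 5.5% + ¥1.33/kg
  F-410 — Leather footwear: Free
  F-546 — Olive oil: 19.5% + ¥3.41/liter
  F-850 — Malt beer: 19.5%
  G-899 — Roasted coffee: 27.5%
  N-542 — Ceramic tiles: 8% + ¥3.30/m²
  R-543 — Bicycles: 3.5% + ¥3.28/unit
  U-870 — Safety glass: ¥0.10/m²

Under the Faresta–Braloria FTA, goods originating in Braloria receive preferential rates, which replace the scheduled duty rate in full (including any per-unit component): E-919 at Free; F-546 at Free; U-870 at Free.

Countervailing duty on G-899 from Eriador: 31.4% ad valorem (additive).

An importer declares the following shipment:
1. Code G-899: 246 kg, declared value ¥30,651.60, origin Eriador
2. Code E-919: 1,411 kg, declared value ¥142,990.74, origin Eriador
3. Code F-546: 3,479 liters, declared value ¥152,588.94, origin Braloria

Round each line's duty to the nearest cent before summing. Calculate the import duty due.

¥27,794.91

Line 1 (G-899, Eriador, 246 kg, ¥30,651.60):
Base rate for G-899 is 27.5%.
Additional duty on G-899 from Eriador: +31.4%. Applied ad valorem rate: 27.5% + 31.4% = 58.9%.
Duty = ¥30,651.60 × 58.9% = ¥18,053.79.
Line 2 (E-919, Eriador, 1,411 kg, ¥142,990.74):
Base rate for E-919 is 5.5% + ¥1.33/kg.
E-919 has an FTA preferential rate, but origin Eriador is not Braloria; base rate stands.
Duty = ¥142,990.74 × 5.5% + 1,411 × ¥1.33 = ¥9,741.12.
Line 3 (F-546, Braloria, 3,479 liters, ¥152,588.94):
Base rate for F-546 is 19.5% + ¥3.41/liter.
Origin Braloria qualifies under the Faresta–Braloria agreement and F-546 is covered: preferential rate Free applies instead.
Duty = ¥152,588.94 × 0% = ¥0.00.
Total = ¥18,053.79 + ¥9,741.12 + ¥0.00 = ¥27,794.91.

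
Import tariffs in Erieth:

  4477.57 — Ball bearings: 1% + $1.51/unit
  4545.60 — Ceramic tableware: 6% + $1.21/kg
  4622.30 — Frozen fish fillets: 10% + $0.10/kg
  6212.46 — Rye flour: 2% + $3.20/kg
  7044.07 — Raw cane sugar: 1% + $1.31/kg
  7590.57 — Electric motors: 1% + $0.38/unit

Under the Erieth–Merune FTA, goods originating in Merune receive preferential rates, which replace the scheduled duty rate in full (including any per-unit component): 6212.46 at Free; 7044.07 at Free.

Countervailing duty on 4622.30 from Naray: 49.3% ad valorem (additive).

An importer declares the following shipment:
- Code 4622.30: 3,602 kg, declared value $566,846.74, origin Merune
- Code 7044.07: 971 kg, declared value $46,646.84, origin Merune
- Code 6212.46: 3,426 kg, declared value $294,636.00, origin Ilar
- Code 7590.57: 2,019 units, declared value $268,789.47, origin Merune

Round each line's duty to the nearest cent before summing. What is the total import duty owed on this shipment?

Line 1 (4622.30, Merune, 3,602 kg, $566,846.74):
Base rate for 4622.30 is 10% + $0.10/kg.
Origin Merune is the FTA partner but 4622.30 is not on the preference list; base rate stands.
The additional-duty order on 4622.30 targets Naray, not Merune; it does not apply.
Duty = $566,846.74 × 10% + 3,602 × $0.10 = $57,044.87.
Line 2 (7044.07, Merune, 971 kg, $46,646.84):
Base rate for 7044.07 is 1% + $1.31/kg.
Origin Merune qualifies under the Erieth–Merune agreement and 7044.07 is covered: preferential rate Free applies instead.
Duty = $46,646.84 × 0% = $0.00.
Line 3 (6212.46, Ilar, 3,426 kg, $294,636.00):
Base rate for 6212.46 is 2% + $3.20/kg.
6212.46 has an FTA preferential rate, but origin Ilar is not Merune; base rate stands.
Duty = $294,636.00 × 2% + 3,426 × $3.20 = $16,855.92.
Line 4 (7590.57, Merune, 2,019 units, $268,789.47):
Base rate for 7590.57 is 1% + $0.38/unit.
Origin Merune is the FTA partner but 7590.57 is not on the preference list; base rate stands.
Duty = $268,789.47 × 1% + 2,019 × $0.38 = $3,455.11.
Total = $57,044.87 + $0.00 + $16,855.92 + $3,455.11 = $77,355.90.

$77,355.90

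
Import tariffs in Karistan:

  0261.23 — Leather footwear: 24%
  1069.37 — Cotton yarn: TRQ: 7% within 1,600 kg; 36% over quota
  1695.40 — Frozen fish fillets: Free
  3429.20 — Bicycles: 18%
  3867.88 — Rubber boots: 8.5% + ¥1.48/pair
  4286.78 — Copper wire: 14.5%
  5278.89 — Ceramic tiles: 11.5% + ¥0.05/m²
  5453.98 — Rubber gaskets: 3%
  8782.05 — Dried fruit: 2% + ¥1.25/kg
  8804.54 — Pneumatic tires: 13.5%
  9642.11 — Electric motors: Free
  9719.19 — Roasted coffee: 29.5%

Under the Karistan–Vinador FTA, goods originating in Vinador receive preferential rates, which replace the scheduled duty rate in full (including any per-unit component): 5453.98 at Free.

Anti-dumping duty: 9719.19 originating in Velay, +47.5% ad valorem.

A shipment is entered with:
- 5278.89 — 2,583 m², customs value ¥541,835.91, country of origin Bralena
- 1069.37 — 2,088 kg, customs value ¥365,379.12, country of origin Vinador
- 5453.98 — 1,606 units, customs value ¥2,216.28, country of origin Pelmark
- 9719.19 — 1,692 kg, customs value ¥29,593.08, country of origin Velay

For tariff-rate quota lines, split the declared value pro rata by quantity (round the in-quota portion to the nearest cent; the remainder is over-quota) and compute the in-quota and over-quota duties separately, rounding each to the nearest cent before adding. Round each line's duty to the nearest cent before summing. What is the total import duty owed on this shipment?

¥135,634.56

Line 1 (5278.89, Bralena, 2,583 m², ¥541,835.91):
Base rate for 5278.89 is 11.5% + ¥0.05/m².
Duty = ¥541,835.91 × 11.5% + 2,583 × ¥0.05 = ¥62,440.28.
Line 2 (1069.37, Vinador, 2,088 kg, ¥365,379.12):
Code 1069.37 is under a tariff-rate quota (threshold 1,600 kg). In-quota: 1,600 kg at 7%; over-quota: 488 kg at 36%.
Pro-rata value split: in-quota = ¥365,379.12 × 1,600/2,088 = ¥279,984.00; over-quota = ¥365,379.12 − ¥279,984.00 = ¥85,395.12.
In-quota duty = ¥279,984.00 × 7% = ¥19,598.88. Over-quota duty = ¥85,395.12 × 36% = ¥30,742.24.
Line duty = ¥19,598.88 + ¥30,742.24 = ¥50,341.12.
Line 3 (5453.98, Pelmark, 1,606 units, ¥2,216.28):
Base rate for 5453.98 is 3%.
5453.98 has an FTA preferential rate, but origin Pelmark is not Vinador; base rate stands.
Duty = ¥2,216.28 × 3% = ¥66.49.
Line 4 (9719.19, Velay, 1,692 kg, ¥29,593.08):
Base rate for 9719.19 is 29.5%.
Additional duty on 9719.19 from Velay: +47.5%. Applied ad valorem rate: 29.5% + 47.5% = 77%.
Duty = ¥29,593.08 × 77% = ¥22,786.67.
Total = ¥62,440.28 + ¥50,341.12 + ¥66.49 + ¥22,786.67 = ¥135,634.56.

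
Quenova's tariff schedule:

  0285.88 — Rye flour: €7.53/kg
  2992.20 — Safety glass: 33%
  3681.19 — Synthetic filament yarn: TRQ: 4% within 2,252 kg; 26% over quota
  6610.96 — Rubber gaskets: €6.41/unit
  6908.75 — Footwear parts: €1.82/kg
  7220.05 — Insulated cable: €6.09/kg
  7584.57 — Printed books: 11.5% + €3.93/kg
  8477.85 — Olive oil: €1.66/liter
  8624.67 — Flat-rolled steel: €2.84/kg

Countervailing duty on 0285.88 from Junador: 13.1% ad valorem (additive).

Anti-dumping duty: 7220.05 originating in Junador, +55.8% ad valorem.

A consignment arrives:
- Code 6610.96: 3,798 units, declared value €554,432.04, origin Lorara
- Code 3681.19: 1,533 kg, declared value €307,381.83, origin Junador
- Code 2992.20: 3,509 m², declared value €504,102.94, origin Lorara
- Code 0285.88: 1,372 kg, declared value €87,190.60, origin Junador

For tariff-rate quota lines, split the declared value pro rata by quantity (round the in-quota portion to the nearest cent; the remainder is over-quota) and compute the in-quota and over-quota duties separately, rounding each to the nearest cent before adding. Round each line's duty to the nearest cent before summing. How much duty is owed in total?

Line 1 (6610.96, Lorara, 3,798 units, €554,432.04):
Base rate for 6610.96 is €6.41/unit.
Duty = 3,798 × €6.41 = €24,345.18.
Line 2 (3681.19, Junador, 1,533 kg, €307,381.83):
Code 3681.19 is under a tariff-rate quota (threshold 2,252 kg). Quantity 1,533 kg is within the quota, so the in-quota rate 4% applies to the full value.
Duty = €307,381.83 × 4% = €12,295.27.
Line 3 (2992.20, Lorara, 3,509 m², €504,102.94):
Base rate for 2992.20 is 33%.
Duty = €504,102.94 × 33% = €166,353.97.
Line 4 (0285.88, Junador, 1,372 kg, €87,190.60):
Base rate for 0285.88 is €7.53/kg.
Additional duty on 0285.88 from Junador: +13.1% ad valorem. Applied ad valorem rate = 13.1%.
Duty = €87,190.60 × 13.1% + 1,372 × €7.53 = €21,753.13.
Total = €24,345.18 + €12,295.27 + €166,353.97 + €21,753.13 = €224,747.55.

€224,747.55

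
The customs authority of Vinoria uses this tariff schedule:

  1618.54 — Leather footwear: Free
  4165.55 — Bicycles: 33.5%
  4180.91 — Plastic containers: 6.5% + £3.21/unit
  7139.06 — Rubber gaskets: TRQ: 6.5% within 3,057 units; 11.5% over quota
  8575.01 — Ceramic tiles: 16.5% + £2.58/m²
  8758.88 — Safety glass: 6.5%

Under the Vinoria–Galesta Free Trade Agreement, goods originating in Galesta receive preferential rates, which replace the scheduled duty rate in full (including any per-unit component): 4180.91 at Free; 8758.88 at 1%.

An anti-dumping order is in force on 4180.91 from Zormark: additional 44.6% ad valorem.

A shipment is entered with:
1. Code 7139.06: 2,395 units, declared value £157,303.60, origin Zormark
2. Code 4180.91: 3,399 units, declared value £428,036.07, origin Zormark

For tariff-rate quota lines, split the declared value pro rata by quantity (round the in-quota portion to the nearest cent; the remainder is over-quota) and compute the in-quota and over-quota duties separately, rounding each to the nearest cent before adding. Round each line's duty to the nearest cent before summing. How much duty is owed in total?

Line 1 (7139.06, Zormark, 2,395 units, £157,303.60):
Code 7139.06 is under a tariff-rate quota (threshold 3,057 units). Quantity 2,395 units is within the quota, so the in-quota rate 6.5% applies to the full value.
Duty = £157,303.60 × 6.5% = £10,224.73.
Line 2 (4180.91, Zormark, 3,399 units, £428,036.07):
Base rate for 4180.91 is 6.5% + £3.21/unit.
4180.91 has an FTA preferential rate, but origin Zormark is not Galesta; base rate stands.
Additional duty on 4180.91 from Zormark: +44.6%. Applied ad valorem rate: 6.5% + 44.6% = 51.1%.
Duty = £428,036.07 × 51.1% + 3,399 × £3.21 = £229,637.22.
Total = £10,224.73 + £229,637.22 = £239,861.95.

£239,861.95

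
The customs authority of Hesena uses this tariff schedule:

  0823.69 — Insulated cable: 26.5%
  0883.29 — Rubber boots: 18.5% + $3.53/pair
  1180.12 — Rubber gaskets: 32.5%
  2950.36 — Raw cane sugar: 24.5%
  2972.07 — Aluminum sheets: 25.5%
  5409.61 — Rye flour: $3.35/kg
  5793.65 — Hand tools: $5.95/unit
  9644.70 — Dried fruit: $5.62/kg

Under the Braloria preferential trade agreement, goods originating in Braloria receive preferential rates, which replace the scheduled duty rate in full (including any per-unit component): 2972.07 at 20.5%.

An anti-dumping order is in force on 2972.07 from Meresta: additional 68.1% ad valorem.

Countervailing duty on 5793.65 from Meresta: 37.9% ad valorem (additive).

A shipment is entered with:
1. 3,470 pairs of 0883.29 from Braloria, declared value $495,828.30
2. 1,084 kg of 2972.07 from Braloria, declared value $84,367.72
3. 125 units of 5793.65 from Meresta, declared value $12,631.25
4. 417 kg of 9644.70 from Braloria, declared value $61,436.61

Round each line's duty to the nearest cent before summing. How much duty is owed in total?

Line 1 (0883.29, Braloria, 3,470 pairs, $495,828.30):
Base rate for 0883.29 is 18.5% + $3.53/pair.
Origin Braloria is the FTA partner but 0883.29 is not on the preference list; base rate stands.
Duty = $495,828.30 × 18.5% + 3,470 × $3.53 = $103,977.34.
Line 2 (2972.07, Braloria, 1,084 kg, $84,367.72):
Base rate for 2972.07 is 25.5%.
Origin Braloria qualifies under the Hesena–Braloria agreement and 2972.07 is covered: preferential rate 20.5% applies instead.
The additional-duty order on 2972.07 targets Meresta, not Braloria; it does not apply.
Duty = $84,367.72 × 20.5% = $17,295.38.
Line 3 (5793.65, Meresta, 125 units, $12,631.25):
Base rate for 5793.65 is $5.95/unit.
Additional duty on 5793.65 from Meresta: +37.9% ad valorem. Applied ad valorem rate = 37.9%.
Duty = $12,631.25 × 37.9% + 125 × $5.95 = $5,530.99.
Line 4 (9644.70, Braloria, 417 kg, $61,436.61):
Base rate for 9644.70 is $5.62/kg.
Origin Braloria is the FTA partner but 9644.70 is not on the preference list; base rate stands.
Duty = 417 × $5.62 = $2,343.54.
Total = $103,977.34 + $17,295.38 + $5,530.99 + $2,343.54 = $129,147.25.

$129,147.25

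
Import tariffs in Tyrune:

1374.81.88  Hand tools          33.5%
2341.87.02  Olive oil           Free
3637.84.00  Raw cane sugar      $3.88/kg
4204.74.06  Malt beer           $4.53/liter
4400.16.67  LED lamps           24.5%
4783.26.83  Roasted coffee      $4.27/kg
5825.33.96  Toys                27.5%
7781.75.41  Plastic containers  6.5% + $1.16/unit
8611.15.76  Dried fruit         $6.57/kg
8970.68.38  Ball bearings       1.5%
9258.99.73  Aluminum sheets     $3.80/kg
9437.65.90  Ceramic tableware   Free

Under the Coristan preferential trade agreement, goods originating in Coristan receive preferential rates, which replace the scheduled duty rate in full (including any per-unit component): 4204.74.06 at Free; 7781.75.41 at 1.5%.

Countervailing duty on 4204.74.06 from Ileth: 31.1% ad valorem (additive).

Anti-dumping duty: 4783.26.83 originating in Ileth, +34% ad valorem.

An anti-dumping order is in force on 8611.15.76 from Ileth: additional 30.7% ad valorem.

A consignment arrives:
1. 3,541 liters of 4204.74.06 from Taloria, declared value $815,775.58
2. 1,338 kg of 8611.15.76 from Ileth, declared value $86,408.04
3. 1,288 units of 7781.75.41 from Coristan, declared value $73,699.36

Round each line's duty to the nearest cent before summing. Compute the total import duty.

$52,464.15

Line 1 (4204.74.06, Taloria, 3,541 liters, $815,775.58):
Base rate for 4204.74.06 is $4.53/liter.
4204.74.06 has an FTA preferential rate, but origin Taloria is not Coristan; base rate stands.
The additional-duty order on 4204.74.06 targets Ileth, not Taloria; it does not apply.
Duty = 3,541 × $4.53 = $16,040.73.
Line 2 (8611.15.76, Ileth, 1,338 kg, $86,408.04):
Base rate for 8611.15.76 is $6.57/kg.
Additional duty on 8611.15.76 from Ileth: +30.7% ad valorem. Applied ad valorem rate = 30.7%.
Duty = $86,408.04 × 30.7% + 1,338 × $6.57 = $35,317.93.
Line 3 (7781.75.41, Coristan, 1,288 units, $73,699.36):
Base rate for 7781.75.41 is 6.5% + $1.16/unit.
Origin Coristan qualifies under the Tyrune–Coristan agreement and 7781.75.41 is covered: preferential rate 1.5% applies instead.
Duty = $73,699.36 × 1.5% = $1,105.49.
Total = $16,040.73 + $35,317.93 + $1,105.49 = $52,464.15.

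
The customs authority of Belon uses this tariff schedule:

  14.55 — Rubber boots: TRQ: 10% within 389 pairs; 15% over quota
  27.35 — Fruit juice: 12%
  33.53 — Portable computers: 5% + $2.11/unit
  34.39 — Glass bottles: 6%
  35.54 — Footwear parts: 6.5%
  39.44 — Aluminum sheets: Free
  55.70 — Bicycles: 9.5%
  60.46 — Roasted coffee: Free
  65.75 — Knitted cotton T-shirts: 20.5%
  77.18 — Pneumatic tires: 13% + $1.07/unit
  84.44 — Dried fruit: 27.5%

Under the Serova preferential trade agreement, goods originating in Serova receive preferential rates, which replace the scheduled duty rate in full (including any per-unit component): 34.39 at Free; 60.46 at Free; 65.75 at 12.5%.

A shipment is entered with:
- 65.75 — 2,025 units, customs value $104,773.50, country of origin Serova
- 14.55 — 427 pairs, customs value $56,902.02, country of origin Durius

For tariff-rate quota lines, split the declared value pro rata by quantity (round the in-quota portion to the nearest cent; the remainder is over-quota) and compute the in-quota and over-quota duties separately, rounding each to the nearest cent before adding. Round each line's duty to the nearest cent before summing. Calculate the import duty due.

Line 1 (65.75, Serova, 2,025 units, $104,773.50):
Base rate for 65.75 is 20.5%.
Origin Serova qualifies under the Belon–Serova agreement and 65.75 is covered: preferential rate 12.5% applies instead.
Duty = $104,773.50 × 12.5% = $13,096.69.
Line 2 (14.55, Durius, 427 pairs, $56,902.02):
Code 14.55 is under a tariff-rate quota (threshold 389 pairs). In-quota: 389 pairs at 10%; over-quota: 38 pairs at 15%.
Pro-rata value split: in-quota = $56,902.02 × 389/427 = $51,838.14; over-quota = $56,902.02 − $51,838.14 = $5,063.88.
In-quota duty = $51,838.14 × 10% = $5,183.81. Over-quota duty = $5,063.88 × 15% = $759.58.
Line duty = $5,183.81 + $759.58 = $5,943.39.
Total = $13,096.69 + $5,943.39 = $19,040.08.

$19,040.08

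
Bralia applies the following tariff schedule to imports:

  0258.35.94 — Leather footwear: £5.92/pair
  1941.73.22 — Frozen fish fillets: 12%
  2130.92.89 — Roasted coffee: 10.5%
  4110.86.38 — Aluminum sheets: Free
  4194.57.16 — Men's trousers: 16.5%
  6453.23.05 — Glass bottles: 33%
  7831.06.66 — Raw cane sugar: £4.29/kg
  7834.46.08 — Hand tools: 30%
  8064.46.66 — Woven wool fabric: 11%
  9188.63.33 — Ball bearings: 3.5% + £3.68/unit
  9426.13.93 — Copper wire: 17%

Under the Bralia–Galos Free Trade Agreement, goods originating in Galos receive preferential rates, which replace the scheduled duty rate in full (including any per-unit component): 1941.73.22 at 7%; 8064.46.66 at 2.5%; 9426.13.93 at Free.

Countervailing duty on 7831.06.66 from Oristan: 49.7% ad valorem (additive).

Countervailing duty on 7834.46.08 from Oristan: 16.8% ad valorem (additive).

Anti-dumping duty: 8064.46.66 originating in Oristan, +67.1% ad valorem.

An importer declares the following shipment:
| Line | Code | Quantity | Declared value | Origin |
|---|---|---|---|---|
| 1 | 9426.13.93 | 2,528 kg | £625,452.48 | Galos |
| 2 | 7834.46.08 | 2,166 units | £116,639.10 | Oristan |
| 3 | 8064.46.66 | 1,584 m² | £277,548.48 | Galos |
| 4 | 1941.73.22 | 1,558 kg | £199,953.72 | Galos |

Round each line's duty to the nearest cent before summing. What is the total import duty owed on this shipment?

Line 1 (9426.13.93, Galos, 2,528 kg, £625,452.48):
Base rate for 9426.13.93 is 17%.
Origin Galos qualifies under the Bralia–Galos agreement and 9426.13.93 is covered: preferential rate Free applies instead.
Duty = £625,452.48 × 0% = £0.00.
Line 2 (7834.46.08, Oristan, 2,166 units, £116,639.10):
Base rate for 7834.46.08 is 30%.
Additional duty on 7834.46.08 from Oristan: +16.8%. Applied ad valorem rate: 30% + 16.8% = 46.8%.
Duty = £116,639.10 × 46.8% = £54,587.10.
Line 3 (8064.46.66, Galos, 1,584 m², £277,548.48):
Base rate for 8064.46.66 is 11%.
Origin Galos qualifies under the Bralia–Galos agreement and 8064.46.66 is covered: preferential rate 2.5% applies instead.
The additional-duty order on 8064.46.66 targets Oristan, not Galos; it does not apply.
Duty = £277,548.48 × 2.5% = £6,938.71.
Line 4 (1941.73.22, Galos, 1,558 kg, £199,953.72):
Base rate for 1941.73.22 is 12%.
Origin Galos qualifies under the Bralia–Galos agreement and 1941.73.22 is covered: preferential rate 7% applies instead.
Duty = £199,953.72 × 7% = £13,996.76.
Total = £0.00 + £54,587.10 + £6,938.71 + £13,996.76 = £75,522.57.

£75,522.57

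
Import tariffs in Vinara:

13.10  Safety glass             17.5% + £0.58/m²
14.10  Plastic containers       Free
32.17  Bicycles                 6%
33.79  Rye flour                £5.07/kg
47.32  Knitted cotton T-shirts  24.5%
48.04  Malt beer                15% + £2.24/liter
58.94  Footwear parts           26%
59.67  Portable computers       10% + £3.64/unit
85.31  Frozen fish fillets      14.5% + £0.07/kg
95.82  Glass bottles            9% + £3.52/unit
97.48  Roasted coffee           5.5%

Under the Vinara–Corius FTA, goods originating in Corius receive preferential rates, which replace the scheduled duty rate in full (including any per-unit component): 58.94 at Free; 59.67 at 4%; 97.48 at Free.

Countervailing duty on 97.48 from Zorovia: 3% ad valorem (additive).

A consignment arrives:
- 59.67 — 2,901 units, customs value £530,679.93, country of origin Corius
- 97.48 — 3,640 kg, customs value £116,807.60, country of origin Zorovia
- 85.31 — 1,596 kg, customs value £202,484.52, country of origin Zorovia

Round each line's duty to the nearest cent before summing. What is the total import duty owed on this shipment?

Line 1 (59.67, Corius, 2,901 units, £530,679.93):
Base rate for 59.67 is 10% + £3.64/unit.
Origin Corius qualifies under the Vinara–Corius agreement and 59.67 is covered: preferential rate 4% applies instead.
Duty = £530,679.93 × 4% = £21,227.20.
Line 2 (97.48, Zorovia, 3,640 kg, £116,807.60):
Base rate for 97.48 is 5.5%.
97.48 has an FTA preferential rate, but origin Zorovia is not Corius; base rate stands.
Additional duty on 97.48 from Zorovia: +3%. Applied ad valorem rate: 5.5% + 3% = 8.5%.
Duty = £116,807.60 × 8.5% = £9,928.65.
Line 3 (85.31, Zorovia, 1,596 kg, £202,484.52):
Base rate for 85.31 is 14.5% + £0.07/kg.
Duty = £202,484.52 × 14.5% + 1,596 × £0.07 = £29,471.98.
Total = £21,227.20 + £9,928.65 + £29,471.98 = £60,627.83.

£60,627.83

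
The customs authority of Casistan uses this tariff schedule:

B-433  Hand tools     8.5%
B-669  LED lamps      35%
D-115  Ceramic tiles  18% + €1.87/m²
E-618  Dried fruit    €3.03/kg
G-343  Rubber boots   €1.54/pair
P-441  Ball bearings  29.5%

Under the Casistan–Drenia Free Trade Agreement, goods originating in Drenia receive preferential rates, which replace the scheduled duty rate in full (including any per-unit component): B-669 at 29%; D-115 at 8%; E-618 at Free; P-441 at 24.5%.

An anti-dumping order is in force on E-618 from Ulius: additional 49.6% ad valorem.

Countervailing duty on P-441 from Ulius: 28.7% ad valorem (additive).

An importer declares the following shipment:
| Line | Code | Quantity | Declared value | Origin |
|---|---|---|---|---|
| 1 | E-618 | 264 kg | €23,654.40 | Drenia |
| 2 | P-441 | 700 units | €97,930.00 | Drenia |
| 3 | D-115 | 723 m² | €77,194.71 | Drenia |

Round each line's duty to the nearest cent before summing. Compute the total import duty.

€30,168.43

Line 1 (E-618, Drenia, 264 kg, €23,654.40):
Base rate for E-618 is €3.03/kg.
Origin Drenia qualifies under the Casistan–Drenia agreement and E-618 is covered: preferential rate Free applies instead.
The additional-duty order on E-618 targets Ulius, not Drenia; it does not apply.
Duty = €23,654.40 × 0% = €0.00.
Line 2 (P-441, Drenia, 700 units, €97,930.00):
Base rate for P-441 is 29.5%.
Origin Drenia qualifies under the Casistan–Drenia agreement and P-441 is covered: preferential rate 24.5% applies instead.
The additional-duty order on P-441 targets Ulius, not Drenia; it does not apply.
Duty = €97,930.00 × 24.5% = €23,992.85.
Line 3 (D-115, Drenia, 723 m², €77,194.71):
Base rate for D-115 is 18% + €1.87/m².
Origin Drenia qualifies under the Casistan–Drenia agreement and D-115 is covered: preferential rate 8% applies instead.
Duty = €77,194.71 × 8% = €6,175.58.
Total = €0.00 + €23,992.85 + €6,175.58 = €30,168.43.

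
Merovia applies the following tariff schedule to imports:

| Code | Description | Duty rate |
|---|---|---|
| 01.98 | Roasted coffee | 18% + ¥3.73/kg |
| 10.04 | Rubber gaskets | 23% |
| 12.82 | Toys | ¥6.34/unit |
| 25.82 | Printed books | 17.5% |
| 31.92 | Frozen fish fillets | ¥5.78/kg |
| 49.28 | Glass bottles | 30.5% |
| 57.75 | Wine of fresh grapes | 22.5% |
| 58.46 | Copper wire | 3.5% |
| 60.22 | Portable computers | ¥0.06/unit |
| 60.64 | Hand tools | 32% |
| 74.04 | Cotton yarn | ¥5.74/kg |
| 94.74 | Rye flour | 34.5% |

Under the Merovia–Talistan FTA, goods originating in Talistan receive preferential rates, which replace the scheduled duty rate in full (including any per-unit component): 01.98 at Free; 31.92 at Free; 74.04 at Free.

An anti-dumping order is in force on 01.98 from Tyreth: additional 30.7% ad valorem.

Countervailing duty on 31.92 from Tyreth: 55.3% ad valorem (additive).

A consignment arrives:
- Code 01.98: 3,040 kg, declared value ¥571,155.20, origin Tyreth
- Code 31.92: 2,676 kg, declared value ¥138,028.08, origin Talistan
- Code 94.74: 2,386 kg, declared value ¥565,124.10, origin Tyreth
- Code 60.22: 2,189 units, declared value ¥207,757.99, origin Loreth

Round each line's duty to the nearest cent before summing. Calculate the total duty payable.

¥484,590.93

Line 1 (01.98, Tyreth, 3,040 kg, ¥571,155.20):
Base rate for 01.98 is 18% + ¥3.73/kg.
01.98 has an FTA preferential rate, but origin Tyreth is not Talistan; base rate stands.
Additional duty on 01.98 from Tyreth: +30.7%. Applied ad valorem rate: 18% + 30.7% = 48.7%.
Duty = ¥571,155.20 × 48.7% + 3,040 × ¥3.73 = ¥289,491.78.
Line 2 (31.92, Talistan, 2,676 kg, ¥138,028.08):
Base rate for 31.92 is ¥5.78/kg.
Origin Talistan qualifies under the Merovia–Talistan agreement and 31.92 is covered: preferential rate Free applies instead.
The additional-duty order on 31.92 targets Tyreth, not Talistan; it does not apply.
Duty = ¥138,028.08 × 0% = ¥0.00.
Line 3 (94.74, Tyreth, 2,386 kg, ¥565,124.10):
Base rate for 94.74 is 34.5%.
Duty = ¥565,124.10 × 34.5% = ¥194,967.81.
Line 4 (60.22, Loreth, 2,189 units, ¥207,757.99):
Base rate for 60.22 is ¥0.06/unit.
Duty = 2,189 × ¥0.06 = ¥131.34.
Total = ¥289,491.78 + ¥0.00 + ¥194,967.81 + ¥131.34 = ¥484,590.93.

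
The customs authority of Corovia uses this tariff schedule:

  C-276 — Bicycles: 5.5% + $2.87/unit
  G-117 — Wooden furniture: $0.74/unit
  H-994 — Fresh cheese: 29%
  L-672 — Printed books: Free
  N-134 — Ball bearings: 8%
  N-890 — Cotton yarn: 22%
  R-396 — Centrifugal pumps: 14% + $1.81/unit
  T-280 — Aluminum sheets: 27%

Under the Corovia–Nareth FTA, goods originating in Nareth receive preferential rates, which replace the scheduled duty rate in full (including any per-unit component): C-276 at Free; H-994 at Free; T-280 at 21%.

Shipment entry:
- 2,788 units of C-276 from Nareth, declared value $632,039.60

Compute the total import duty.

Line 1 (C-276, Nareth, 2,788 units, $632,039.60):
Base rate for C-276 is 5.5% + $2.87/unit.
Origin Nareth qualifies under the Corovia–Nareth agreement and C-276 is covered: preferential rate Free applies instead.
Duty = $632,039.60 × 0% = $0.00.

$0.00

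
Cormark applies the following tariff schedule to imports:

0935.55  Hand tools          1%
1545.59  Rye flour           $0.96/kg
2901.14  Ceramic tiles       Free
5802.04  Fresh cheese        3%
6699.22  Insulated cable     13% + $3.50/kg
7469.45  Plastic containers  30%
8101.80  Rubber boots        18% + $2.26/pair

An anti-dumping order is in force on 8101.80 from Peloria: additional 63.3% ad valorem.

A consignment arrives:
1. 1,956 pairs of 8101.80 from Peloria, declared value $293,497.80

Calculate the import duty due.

Line 1 (8101.80, Peloria, 1,956 pairs, $293,497.80):
Base rate for 8101.80 is 18% + $2.26/pair.
Additional duty on 8101.80 from Peloria: +63.3%. Applied ad valorem rate: 18% + 63.3% = 81.3%.
Duty = $293,497.80 × 81.3% + 1,956 × $2.26 = $243,034.27.

$243,034.27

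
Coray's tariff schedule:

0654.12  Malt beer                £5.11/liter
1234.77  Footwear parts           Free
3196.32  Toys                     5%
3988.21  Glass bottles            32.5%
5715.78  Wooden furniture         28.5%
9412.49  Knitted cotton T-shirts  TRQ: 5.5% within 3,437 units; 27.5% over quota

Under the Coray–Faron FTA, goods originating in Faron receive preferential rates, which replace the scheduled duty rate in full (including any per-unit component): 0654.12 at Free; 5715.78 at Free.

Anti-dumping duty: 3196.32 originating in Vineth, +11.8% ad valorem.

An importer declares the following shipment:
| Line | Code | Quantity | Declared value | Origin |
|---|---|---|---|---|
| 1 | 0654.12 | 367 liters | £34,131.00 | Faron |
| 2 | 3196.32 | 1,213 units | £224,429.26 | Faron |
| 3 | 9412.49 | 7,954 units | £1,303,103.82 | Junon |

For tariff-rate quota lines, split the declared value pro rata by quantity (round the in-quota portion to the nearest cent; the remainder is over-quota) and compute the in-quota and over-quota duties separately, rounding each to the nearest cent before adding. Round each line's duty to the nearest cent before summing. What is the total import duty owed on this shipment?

Line 1 (0654.12, Faron, 367 liters, £34,131.00):
Base rate for 0654.12 is £5.11/liter.
Origin Faron qualifies under the Coray–Faron agreement and 0654.12 is covered: preferential rate Free applies instead.
Duty = £34,131.00 × 0% = £0.00.
Line 2 (3196.32, Faron, 1,213 units, £224,429.26):
Base rate for 3196.32 is 5%.
Origin Faron is the FTA partner but 3196.32 is not on the preference list; base rate stands.
The additional-duty order on 3196.32 targets Vineth, not Faron; it does not apply.
Duty = £224,429.26 × 5% = £11,221.46.
Line 3 (9412.49, Junon, 7,954 units, £1,303,103.82):
Code 9412.49 is under a tariff-rate quota (threshold 3,437 units). In-quota: 3,437 units at 5.5%; over-quota: 4,517 units at 27.5%.
Pro-rata value split: in-quota = £1,303,103.82 × 3,437/7,954 = £563,083.71; over-quota = £1,303,103.82 − £563,083.71 = £740,020.11.
In-quota duty = £563,083.71 × 5.5% = £30,969.60. Over-quota duty = £740,020.11 × 27.5% = £203,505.53.
Line duty = £30,969.60 + £203,505.53 = £234,475.13.
Total = £0.00 + £11,221.46 + £234,475.13 = £245,696.59.

£245,696.59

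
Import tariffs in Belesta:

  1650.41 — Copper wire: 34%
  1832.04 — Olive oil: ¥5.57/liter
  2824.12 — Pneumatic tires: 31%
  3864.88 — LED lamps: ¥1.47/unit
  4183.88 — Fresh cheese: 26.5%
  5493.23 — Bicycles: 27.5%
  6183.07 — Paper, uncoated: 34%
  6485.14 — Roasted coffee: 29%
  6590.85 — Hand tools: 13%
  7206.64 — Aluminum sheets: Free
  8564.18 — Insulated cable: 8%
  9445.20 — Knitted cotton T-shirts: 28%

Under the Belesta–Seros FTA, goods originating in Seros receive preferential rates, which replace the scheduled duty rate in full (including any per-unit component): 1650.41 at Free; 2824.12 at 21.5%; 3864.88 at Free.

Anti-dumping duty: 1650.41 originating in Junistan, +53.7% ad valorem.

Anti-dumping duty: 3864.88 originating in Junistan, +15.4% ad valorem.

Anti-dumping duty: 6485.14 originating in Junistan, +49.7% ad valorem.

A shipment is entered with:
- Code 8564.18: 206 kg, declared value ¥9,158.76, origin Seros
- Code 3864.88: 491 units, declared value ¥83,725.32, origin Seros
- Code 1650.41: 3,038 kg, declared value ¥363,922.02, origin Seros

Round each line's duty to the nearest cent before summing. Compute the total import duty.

Line 1 (8564.18, Seros, 206 kg, ¥9,158.76):
Base rate for 8564.18 is 8%.
Origin Seros is the FTA partner but 8564.18 is not on the preference list; base rate stands.
Duty = ¥9,158.76 × 8% = ¥732.70.
Line 2 (3864.88, Seros, 491 units, ¥83,725.32):
Base rate for 3864.88 is ¥1.47/unit.
Origin Seros qualifies under the Belesta–Seros agreement and 3864.88 is covered: preferential rate Free applies instead.
The additional-duty order on 3864.88 targets Junistan, not Seros; it does not apply.
Duty = ¥83,725.32 × 0% = ¥0.00.
Line 3 (1650.41, Seros, 3,038 kg, ¥363,922.02):
Base rate for 1650.41 is 34%.
Origin Seros qualifies under the Belesta–Seros agreement and 1650.41 is covered: preferential rate Free applies instead.
The additional-duty order on 1650.41 targets Junistan, not Seros; it does not apply.
Duty = ¥363,922.02 × 0% = ¥0.00.
Total = ¥732.70 + ¥0.00 + ¥0.00 = ¥732.70.

¥732.70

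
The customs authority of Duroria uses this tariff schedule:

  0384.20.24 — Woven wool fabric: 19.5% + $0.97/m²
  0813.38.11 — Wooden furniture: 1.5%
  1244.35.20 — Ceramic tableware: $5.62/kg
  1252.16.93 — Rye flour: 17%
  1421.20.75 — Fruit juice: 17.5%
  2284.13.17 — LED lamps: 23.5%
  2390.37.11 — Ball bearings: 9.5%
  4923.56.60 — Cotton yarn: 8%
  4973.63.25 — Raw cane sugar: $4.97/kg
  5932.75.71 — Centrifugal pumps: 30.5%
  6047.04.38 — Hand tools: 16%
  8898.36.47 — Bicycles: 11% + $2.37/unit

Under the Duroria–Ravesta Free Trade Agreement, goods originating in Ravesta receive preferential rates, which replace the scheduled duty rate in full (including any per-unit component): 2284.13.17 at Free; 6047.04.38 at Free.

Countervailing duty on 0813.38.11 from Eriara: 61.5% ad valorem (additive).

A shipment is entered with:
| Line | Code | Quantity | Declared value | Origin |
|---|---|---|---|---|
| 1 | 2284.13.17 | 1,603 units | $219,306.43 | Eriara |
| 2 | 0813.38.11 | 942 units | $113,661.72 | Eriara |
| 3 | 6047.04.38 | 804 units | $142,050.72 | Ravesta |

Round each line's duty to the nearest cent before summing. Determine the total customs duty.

Line 1 (2284.13.17, Eriara, 1,603 units, $219,306.43):
Base rate for 2284.13.17 is 23.5%.
2284.13.17 has an FTA preferential rate, but origin Eriara is not Ravesta; base rate stands.
Duty = $219,306.43 × 23.5% = $51,537.01.
Line 2 (0813.38.11, Eriara, 942 units, $113,661.72):
Base rate for 0813.38.11 is 1.5%.
Additional duty on 0813.38.11 from Eriara: +61.5%. Applied ad valorem rate: 1.5% + 61.5% = 63%.
Duty = $113,661.72 × 63% = $71,606.88.
Line 3 (6047.04.38, Ravesta, 804 units, $142,050.72):
Base rate for 6047.04.38 is 16%.
Origin Ravesta qualifies under the Duroria–Ravesta agreement and 6047.04.38 is covered: preferential rate Free applies instead.
Duty = $142,050.72 × 0% = $0.00.
Total = $51,537.01 + $71,606.88 + $0.00 = $123,143.89.

$123,143.89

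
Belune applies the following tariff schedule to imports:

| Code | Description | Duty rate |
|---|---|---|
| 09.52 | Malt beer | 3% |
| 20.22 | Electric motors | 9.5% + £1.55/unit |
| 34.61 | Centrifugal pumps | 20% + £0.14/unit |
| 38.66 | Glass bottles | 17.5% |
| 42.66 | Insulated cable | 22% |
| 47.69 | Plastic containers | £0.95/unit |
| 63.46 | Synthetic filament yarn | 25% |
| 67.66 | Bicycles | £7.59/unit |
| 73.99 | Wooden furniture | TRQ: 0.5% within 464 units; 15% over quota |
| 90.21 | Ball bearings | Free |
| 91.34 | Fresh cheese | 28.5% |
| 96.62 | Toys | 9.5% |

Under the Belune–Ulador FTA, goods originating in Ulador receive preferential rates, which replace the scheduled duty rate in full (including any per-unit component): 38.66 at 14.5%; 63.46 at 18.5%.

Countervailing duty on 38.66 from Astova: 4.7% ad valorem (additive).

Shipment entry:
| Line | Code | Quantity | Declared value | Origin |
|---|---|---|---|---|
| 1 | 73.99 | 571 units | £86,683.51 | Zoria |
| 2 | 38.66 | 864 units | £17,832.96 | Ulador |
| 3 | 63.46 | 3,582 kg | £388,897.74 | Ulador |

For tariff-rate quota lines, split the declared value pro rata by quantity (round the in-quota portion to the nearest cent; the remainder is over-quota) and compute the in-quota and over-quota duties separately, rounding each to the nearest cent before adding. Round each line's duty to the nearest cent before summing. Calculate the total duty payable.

Line 1 (73.99, Zoria, 571 units, £86,683.51):
Code 73.99 is under a tariff-rate quota (threshold 464 units). In-quota: 464 units at 0.5%; over-quota: 107 units at 15%.
Pro-rata value split: in-quota = £86,683.51 × 464/571 = £70,439.84; over-quota = £86,683.51 − £70,439.84 = £16,243.67.
In-quota duty = £70,439.84 × 0.5% = £352.20. Over-quota duty = £16,243.67 × 15% = £2,436.55.
Line duty = £352.20 + £2,436.55 = £2,788.75.
Line 2 (38.66, Ulador, 864 units, £17,832.96):
Base rate for 38.66 is 17.5%.
Origin Ulador qualifies under the Belune–Ulador agreement and 38.66 is covered: preferential rate 14.5% applies instead.
The additional-duty order on 38.66 targets Astova, not Ulador; it does not apply.
Duty = £17,832.96 × 14.5% = £2,585.78.
Line 3 (63.46, Ulador, 3,582 kg, £388,897.74):
Base rate for 63.46 is 25%.
Origin Ulador qualifies under the Belune–Ulador agreement and 63.46 is covered: preferential rate 18.5% applies instead.
Duty = £388,897.74 × 18.5% = £71,946.08.
Total = £2,788.75 + £2,585.78 + £71,946.08 = £77,320.61.

£77,320.61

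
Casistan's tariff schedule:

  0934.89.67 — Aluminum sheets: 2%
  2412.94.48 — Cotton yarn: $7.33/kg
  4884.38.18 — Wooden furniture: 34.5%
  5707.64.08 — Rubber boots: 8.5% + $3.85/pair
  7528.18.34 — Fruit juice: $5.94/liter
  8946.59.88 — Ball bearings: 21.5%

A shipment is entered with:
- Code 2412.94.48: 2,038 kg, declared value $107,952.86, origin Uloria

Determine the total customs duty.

$14,938.54

Line 1 (2412.94.48, Uloria, 2,038 kg, $107,952.86):
Base rate for 2412.94.48 is $7.33/kg.
Duty = 2,038 × $7.33 = $14,938.54.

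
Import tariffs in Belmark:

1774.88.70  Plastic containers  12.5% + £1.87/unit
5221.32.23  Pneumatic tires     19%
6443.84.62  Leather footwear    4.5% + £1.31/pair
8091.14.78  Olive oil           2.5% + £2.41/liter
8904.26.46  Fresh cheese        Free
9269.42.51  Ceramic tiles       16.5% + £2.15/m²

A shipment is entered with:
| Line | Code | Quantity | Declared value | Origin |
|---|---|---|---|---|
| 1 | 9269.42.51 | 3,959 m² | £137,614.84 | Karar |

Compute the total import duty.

Line 1 (9269.42.51, Karar, 3,959 m², £137,614.84):
Base rate for 9269.42.51 is 16.5% + £2.15/m².
Duty = £137,614.84 × 16.5% + 3,959 × £2.15 = £31,218.30.

£31,218.30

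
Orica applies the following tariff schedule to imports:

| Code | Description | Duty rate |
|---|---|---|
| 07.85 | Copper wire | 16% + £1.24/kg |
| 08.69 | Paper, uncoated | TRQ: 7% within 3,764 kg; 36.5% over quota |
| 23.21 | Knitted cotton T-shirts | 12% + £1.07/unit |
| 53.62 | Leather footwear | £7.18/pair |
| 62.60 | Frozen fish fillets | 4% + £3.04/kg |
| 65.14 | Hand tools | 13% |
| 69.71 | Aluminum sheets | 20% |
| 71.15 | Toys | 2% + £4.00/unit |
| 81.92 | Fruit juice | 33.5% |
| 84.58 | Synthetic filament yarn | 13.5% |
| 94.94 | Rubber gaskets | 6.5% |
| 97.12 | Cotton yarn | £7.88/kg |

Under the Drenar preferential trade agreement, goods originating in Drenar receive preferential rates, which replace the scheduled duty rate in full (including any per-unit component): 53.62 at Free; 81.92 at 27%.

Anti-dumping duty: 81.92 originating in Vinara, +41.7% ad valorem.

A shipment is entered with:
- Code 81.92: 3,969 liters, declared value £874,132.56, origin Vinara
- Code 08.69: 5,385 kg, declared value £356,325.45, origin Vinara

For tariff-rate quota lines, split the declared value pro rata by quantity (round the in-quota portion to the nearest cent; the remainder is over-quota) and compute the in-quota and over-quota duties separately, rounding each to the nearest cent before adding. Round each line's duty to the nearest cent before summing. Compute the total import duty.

£713,932.63

Line 1 (81.92, Vinara, 3,969 liters, £874,132.56):
Base rate for 81.92 is 33.5%.
81.92 has an FTA preferential rate, but origin Vinara is not Drenar; base rate stands.
Additional duty on 81.92 from Vinara: +41.7%. Applied ad valorem rate: 33.5% + 41.7% = 75.2%.
Duty = £874,132.56 × 75.2% = £657,347.69.
Line 2 (08.69, Vinara, 5,385 kg, £356,325.45):
Code 08.69 is under a tariff-rate quota (threshold 3,764 kg). In-quota: 3,764 kg at 7%; over-quota: 1,621 kg at 36.5%.
Pro-rata value split: in-quota = £356,325.45 × 3,764/5,385 = £249,063.88; over-quota = £356,325.45 − £249,063.88 = £107,261.57.
In-quota duty = £249,063.88 × 7% = £17,434.47. Over-quota duty = £107,261.57 × 36.5% = £39,150.47.
Line duty = £17,434.47 + £39,150.47 = £56,584.94.
Total = £657,347.69 + £56,584.94 = £713,932.63.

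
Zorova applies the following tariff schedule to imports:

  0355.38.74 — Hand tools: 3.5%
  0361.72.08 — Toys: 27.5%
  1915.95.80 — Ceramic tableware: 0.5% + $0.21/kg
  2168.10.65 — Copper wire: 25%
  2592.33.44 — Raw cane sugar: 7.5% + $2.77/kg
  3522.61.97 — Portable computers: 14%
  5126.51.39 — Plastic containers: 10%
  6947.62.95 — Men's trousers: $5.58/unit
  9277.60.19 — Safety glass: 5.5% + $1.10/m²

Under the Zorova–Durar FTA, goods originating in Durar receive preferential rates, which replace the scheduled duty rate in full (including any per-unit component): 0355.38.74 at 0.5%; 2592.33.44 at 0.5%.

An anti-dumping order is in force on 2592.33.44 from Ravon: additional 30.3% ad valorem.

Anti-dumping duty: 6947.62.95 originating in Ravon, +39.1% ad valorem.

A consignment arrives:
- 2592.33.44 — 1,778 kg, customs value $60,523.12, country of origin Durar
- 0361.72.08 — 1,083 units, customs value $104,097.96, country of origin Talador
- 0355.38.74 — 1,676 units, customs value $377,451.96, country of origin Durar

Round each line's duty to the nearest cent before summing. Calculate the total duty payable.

$30,816.82

Line 1 (2592.33.44, Durar, 1,778 kg, $60,523.12):
Base rate for 2592.33.44 is 7.5% + $2.77/kg.
Origin Durar qualifies under the Zorova–Durar agreement and 2592.33.44 is covered: preferential rate 0.5% applies instead.
The additional-duty order on 2592.33.44 targets Ravon, not Durar; it does not apply.
Duty = $60,523.12 × 0.5% = $302.62.
Line 2 (0361.72.08, Talador, 1,083 units, $104,097.96):
Base rate for 0361.72.08 is 27.5%.
Duty = $104,097.96 × 27.5% = $28,626.94.
Line 3 (0355.38.74, Durar, 1,676 units, $377,451.96):
Base rate for 0355.38.74 is 3.5%.
Origin Durar qualifies under the Zorova–Durar agreement and 0355.38.74 is covered: preferential rate 0.5% applies instead.
Duty = $377,451.96 × 0.5% = $1,887.26.
Total = $302.62 + $28,626.94 + $1,887.26 = $30,816.82.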